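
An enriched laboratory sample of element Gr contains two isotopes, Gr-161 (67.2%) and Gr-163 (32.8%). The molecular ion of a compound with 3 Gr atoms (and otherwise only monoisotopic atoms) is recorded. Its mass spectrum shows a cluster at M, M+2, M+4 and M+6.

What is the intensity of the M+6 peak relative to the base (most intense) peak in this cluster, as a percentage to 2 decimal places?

(0.672 + 0.328)^3 gives M 0.3035, M+2 0.4444, M+4 0.2169, M+6 0.0353; the largest is M+2.
P(M+2) = C(3,1) × 0.672^2 × 0.328^1 = 3 × 0.451584 × 0.3280 = 0.444359 (base)
P(M+6) = C(3,3) × 0.672^0 × 0.328^3 = 1 × 1.0000 × 0.03528755 = 0.035288
Relative intensity = 0.035288 / 0.444359 × 100 = 7.94

7.94%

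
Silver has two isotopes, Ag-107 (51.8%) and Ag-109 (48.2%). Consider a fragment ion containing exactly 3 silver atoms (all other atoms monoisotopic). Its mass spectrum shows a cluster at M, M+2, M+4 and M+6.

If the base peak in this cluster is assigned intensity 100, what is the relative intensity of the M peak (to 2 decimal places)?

(0.518 + 0.482)^3 gives M 0.1390, M+2 0.3880, M+4 0.3610, M+6 0.1120; the largest is M+2.
P(M+2) = C(3,1) × 0.518^2 × 0.482^1 = 3 × 0.268324 × 0.4820 = 0.387997 (base)
P(M) = C(3,0) × 0.518^3 × 0.482^0 = 1 × 0.13899183 × 1.0000 = 0.138992
Relative intensity = 0.138992 / 0.387997 × 100 = 35.82

35.82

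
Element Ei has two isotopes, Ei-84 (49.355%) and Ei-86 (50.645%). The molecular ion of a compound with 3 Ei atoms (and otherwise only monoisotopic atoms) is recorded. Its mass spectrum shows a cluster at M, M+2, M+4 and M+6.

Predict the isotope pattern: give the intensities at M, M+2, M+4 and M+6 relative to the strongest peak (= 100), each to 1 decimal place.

Expanding (0.49355 + 0.50645)^3:
P(M) = 0.49355^3 = 0.120225
P(M+2) = 3 × 0.49355^2 × 0.50645^1 = 0.370101
P(M+4) = 3 × 0.49355^1 × 0.50645^2 = 0.379774
P(M+6) = 0.50645^3 = 0.129900
The M+4 peak is largest (0.379774); scaling to 100 gives 31.7 : 97.5 : 100.0 : 34.2.

31.7 : 97.5 : 100.0 : 34.2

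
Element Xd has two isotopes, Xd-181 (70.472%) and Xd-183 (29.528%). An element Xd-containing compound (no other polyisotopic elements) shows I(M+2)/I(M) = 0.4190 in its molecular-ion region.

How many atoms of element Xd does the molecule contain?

The M+2/M ratio from n Xd atoms is n · q/p = n · 0.29528/0.70472.
n = 0.4190 × 0.70472/0.29528 = 1.00 ≈ 1

1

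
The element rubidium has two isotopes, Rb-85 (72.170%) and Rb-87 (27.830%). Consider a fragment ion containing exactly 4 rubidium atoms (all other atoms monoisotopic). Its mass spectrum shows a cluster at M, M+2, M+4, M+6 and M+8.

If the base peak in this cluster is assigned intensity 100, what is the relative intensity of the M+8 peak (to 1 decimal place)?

1.4

Binomial terms of (0.72170 + 0.27830)^4: M 0.2713, M+2 0.4184, M+4 0.2420, M+6 0.0622, M+8 0.0060 → M+2 is the base peak.
P(M+2) = C(4,1) × 0.72170^3 × 0.27830^1 = 4 × 0.37589809 × 0.2783 = 0.418450 (base)
P(M+8) = C(4,4) × 0.72170^0 × 0.27830^4 = 1 × 1.0000 × 0.00599864 = 0.005999
Relative intensity = 0.005999 / 0.418450 × 100 = 1.4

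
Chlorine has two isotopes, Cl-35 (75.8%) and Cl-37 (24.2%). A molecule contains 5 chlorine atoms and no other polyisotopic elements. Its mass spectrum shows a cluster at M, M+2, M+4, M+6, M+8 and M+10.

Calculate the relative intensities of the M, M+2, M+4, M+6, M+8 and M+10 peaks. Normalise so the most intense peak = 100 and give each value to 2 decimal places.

62.64 : 100.00 : 63.85 : 20.39 : 3.25 : 0.21

Each Cl atom is independently Cl-35 (p = 0.758) or Cl-37 (q = 0.242); the cluster is the binomial expansion (p + q)^5.
P(M) = 0.758^5 = 0.250234
P(M+2) = 5 × 0.758^4 × 0.242^1 = 0.399450
P(M+4) = 10 × 0.758^3 × 0.242^2 = 0.255058
P(M+6) = 10 × 0.758^2 × 0.242^3 = 0.081430
P(M+8) = 5 × 0.758^1 × 0.242^4 = 0.012999
P(M+10) = 0.242^5 = 0.000830
The M+2 peak is largest (0.399450); scaling to 100 gives 62.64 : 100.00 : 63.85 : 20.39 : 3.25 : 0.21.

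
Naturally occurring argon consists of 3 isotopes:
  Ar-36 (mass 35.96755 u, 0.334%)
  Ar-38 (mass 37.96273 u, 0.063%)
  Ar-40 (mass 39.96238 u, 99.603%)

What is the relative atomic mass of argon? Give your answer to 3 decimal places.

Weight each isotope mass by its fractional abundance: 0.00334 × 35.96755 + 0.00063 × 37.96273 + 0.99603 × 39.96238
= 0.120132 + 0.023917 + 39.803729 = 39.947778 u

39.948 u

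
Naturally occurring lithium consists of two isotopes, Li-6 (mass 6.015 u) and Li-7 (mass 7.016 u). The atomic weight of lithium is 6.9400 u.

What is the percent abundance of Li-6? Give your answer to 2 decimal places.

Let x be the fractional abundance of Li-6; then Li-7 has abundance 1 − x.
6.015·x + 7.016·(1 − x) = 6.9400
(6.015 − 7.016)·x = 6.9400 − 7.016
x = -0.0760 / -1.001 = 0.07592 → 7.59% Li-6, 92.41% Li-7.

7.59%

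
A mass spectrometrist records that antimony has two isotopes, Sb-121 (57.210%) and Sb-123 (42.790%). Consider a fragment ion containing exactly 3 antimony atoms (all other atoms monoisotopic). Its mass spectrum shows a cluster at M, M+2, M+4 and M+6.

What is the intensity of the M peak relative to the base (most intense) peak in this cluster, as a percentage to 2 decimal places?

Binomial terms of (0.57210 + 0.42790)^3: M 0.1872, M+2 0.4202, M+4 0.3143, M+6 0.0783 → M+2 is the base peak.
P(M+2) = C(3,1) × 0.57210^2 × 0.42790^1 = 3 × 0.32729841 × 0.4279 = 0.420153 (base)
P(M) = C(3,0) × 0.57210^3 × 0.42790^0 = 1 × 0.18724742 × 1.0000 = 0.187247
Relative intensity = 0.187247 / 0.420153 × 100 = 44.57

44.57%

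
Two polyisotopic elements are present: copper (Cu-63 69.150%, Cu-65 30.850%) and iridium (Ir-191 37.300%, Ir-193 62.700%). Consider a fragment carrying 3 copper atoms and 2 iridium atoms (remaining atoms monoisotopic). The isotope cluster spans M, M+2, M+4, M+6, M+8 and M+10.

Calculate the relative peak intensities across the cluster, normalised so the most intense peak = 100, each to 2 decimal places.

Copper pattern (n=3): 0.33065611 : 0.44254842 : 0.19743483 : 0.02936064
Iridium pattern (n=2): 0.139129 : 0.467742 : 0.393129
Convolve the two distributions (both contribute in 2-u steps):
  M: 0.33065611×0.139129 = 0.046004
  M+2: 0.33065611×0.467742 + 0.44254842×0.139129 = 0.216233
  M+4: 0.33065611×0.393129 + 0.44254842×0.467742 + 0.19743483×0.139129 = 0.364458
  M+6: 0.44254842×0.393129 + 0.19743483×0.467742 + 0.02936064×0.139129 = 0.270412
  M+8: 0.19743483×0.393129 + 0.02936064×0.467742 = 0.091351
  M+10: 0.02936064×0.393129 = 0.011543
Scale to base peak (0.364458) = 100: 12.62 : 59.33 : 100.00 : 74.20 : 25.06 : 3.17

12.62 : 59.33 : 100.00 : 74.20 : 25.06 : 3.17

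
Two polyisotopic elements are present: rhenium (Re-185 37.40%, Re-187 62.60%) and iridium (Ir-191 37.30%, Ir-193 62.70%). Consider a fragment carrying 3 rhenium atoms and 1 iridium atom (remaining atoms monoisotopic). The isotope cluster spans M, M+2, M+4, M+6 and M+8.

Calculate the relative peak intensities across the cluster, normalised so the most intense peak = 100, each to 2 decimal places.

5.31 : 35.62 : 89.52 : 100.00 : 41.89

Rhenium pattern (n=3): 0.05231362 : 0.26268713 : 0.43968487 : 0.24531438
Iridium pattern (n=1): 0.3730 : 0.6270
Convolve the two distributions (both contribute in 2-u steps):
  M: 0.05231362×0.3730 = 0.019513
  M+2: 0.05231362×0.6270 + 0.26268713×0.3730 = 0.130783
  M+4: 0.26268713×0.6270 + 0.43968487×0.3730 = 0.328707
  M+6: 0.43968487×0.6270 + 0.24531438×0.3730 = 0.367185
  M+8: 0.24531438×0.6270 = 0.153812
Scale to base peak (0.367185) = 100: 5.31 : 35.62 : 89.52 : 100.00 : 41.89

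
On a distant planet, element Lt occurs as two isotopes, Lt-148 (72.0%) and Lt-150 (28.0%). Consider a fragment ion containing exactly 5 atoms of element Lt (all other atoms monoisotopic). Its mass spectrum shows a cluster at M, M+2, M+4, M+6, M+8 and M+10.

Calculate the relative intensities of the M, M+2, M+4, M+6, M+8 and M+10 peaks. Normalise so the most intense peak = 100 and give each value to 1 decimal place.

51.4 : 100.0 : 77.8 : 30.2 : 5.9 : 0.5

Each Lt atom is independently Lt-148 (p = 0.720) or Lt-150 (q = 0.280); the cluster is the binomial expansion (p + q)^5.
P(M) = 0.720^5 = 0.193492
P(M+2) = 5 × 0.720^4 × 0.280^1 = 0.376234
P(M+4) = 10 × 0.720^3 × 0.280^2 = 0.292626
P(M+6) = 10 × 0.720^2 × 0.280^3 = 0.113799
P(M+8) = 5 × 0.720^1 × 0.280^4 = 0.022128
P(M+10) = 0.280^5 = 0.001721
The M+2 peak is largest (0.376234); scaling to 100 gives 51.4 : 100.0 : 77.8 : 30.2 : 5.9 : 0.5.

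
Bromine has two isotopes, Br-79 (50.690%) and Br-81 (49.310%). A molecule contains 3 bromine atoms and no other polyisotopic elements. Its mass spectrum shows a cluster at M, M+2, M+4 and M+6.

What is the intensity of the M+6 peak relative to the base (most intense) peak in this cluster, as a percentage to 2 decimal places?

(0.50690 + 0.49310)^3 gives M 0.1302, M+2 0.3801, M+4 0.3698, M+6 0.1199; the largest is M+2.
P(M+2) = C(3,1) × 0.50690^2 × 0.49310^1 = 3 × 0.25694761 × 0.4931 = 0.380103 (base)
P(M+6) = C(3,3) × 0.50690^0 × 0.49310^3 = 1 × 1.0000 × 0.11989609 = 0.119896
Relative intensity = 0.119896 / 0.380103 × 100 = 31.54

31.54%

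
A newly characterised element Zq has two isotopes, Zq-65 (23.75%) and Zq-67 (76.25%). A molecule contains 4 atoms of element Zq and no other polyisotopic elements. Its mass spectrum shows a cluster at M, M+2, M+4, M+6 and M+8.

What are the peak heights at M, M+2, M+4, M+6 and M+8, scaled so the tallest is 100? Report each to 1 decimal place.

The 4 Zq atoms are independent, so intensities follow the terms of (0.2375 + 0.7625)^4.
P(M) = 0.2375^4 = 0.003182
P(M+2) = 4 × 0.2375^3 × 0.7625^1 = 0.040859
P(M+4) = 6 × 0.2375^2 × 0.7625^2 = 0.196770
P(M+6) = 4 × 0.2375^1 × 0.7625^3 = 0.421156
P(M+8) = 0.7625^4 = 0.338033
The M+6 peak is largest (0.421156); scaling to 100 gives 0.8 : 9.7 : 46.7 : 100.0 : 80.3.

0.8 : 9.7 : 46.7 : 100.0 : 80.3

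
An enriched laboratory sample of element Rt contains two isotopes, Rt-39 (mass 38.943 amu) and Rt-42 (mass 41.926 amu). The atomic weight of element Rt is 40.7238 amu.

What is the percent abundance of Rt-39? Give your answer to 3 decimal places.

40.302%

Let x be the fractional abundance of Rt-39; then Rt-42 has abundance 1 − x.
38.943·x + 41.926·(1 − x) = 40.7238
(38.943 − 41.926)·x = 40.7238 − 41.926
x = -1.2022 / -2.983 = 0.40302 → 40.302% Rt-39, 59.698% Rt-42.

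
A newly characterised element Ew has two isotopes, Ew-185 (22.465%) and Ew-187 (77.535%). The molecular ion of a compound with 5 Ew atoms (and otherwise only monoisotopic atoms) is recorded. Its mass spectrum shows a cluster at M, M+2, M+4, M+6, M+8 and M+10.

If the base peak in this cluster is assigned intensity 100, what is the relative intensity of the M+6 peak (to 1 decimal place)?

Term probabilities: M 0.0006, M+2 0.0099, M+4 0.0682, M+6 0.2352, M+8 0.4059, M+10 0.2802. Base peak = M+8.
P(M+8) = C(5,4) × 0.22465^1 × 0.77535^4 = 5 × 0.22465 × 0.36140251 = 0.405945 (base)
P(M+6) = C(5,3) × 0.22465^2 × 0.77535^3 = 10 × 0.05046762 × 0.46611532 = 0.235237
Relative intensity = 0.235237 / 0.405945 × 100 = 57.9

57.9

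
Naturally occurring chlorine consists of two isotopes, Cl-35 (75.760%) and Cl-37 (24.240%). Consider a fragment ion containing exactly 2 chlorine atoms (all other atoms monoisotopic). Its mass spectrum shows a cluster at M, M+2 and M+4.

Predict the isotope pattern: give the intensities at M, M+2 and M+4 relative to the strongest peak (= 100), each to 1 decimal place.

100.0 : 64.0 : 10.2

Each Cl atom is independently Cl-35 (p = 0.75760) or Cl-37 (q = 0.24240); the cluster is the binomial expansion (p + q)^2.
P(M) = 0.75760^2 = 0.573958
P(M+2) = 2 × 0.75760^1 × 0.24240^1 = 0.367284
P(M+4) = 0.24240^2 = 0.058758
The M peak is largest (0.573958); scaling to 100 gives 100.0 : 64.0 : 10.2.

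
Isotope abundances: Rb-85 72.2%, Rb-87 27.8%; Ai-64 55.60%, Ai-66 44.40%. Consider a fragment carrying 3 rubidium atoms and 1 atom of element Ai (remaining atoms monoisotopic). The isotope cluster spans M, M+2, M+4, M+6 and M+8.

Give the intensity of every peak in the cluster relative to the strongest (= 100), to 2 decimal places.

Rubidium pattern (n=3): 0.37636705 : 0.43475086 : 0.16739714 : 0.02148495
Element Ai pattern (n=1): 0.5560 : 0.4440
Convolve the two distributions (both contribute in 2-u steps):
  M: 0.37636705×0.5560 = 0.209260
  M+2: 0.37636705×0.4440 + 0.43475086×0.5560 = 0.408828
  M+4: 0.43475086×0.4440 + 0.16739714×0.5560 = 0.286102
  M+6: 0.16739714×0.4440 + 0.02148495×0.5560 = 0.086270
  M+8: 0.02148495×0.4440 = 0.009539
Scale to base peak (0.408828) = 100: 51.19 : 100.00 : 69.98 : 21.10 : 2.33

51.19 : 100.00 : 69.98 : 21.10 : 2.33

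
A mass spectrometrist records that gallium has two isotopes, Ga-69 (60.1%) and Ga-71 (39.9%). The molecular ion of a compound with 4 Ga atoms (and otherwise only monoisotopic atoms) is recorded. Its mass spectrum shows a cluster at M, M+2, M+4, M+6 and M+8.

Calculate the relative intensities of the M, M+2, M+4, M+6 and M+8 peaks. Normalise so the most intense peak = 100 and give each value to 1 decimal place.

Each Ga atom is independently Ga-69 (p = 0.601) or Ga-71 (q = 0.399); the cluster is the binomial expansion (p + q)^4.
P(M) = 0.601^4 = 0.130466
P(M+2) = 4 × 0.601^3 × 0.399^1 = 0.346463
P(M+4) = 6 × 0.601^2 × 0.399^2 = 0.345021
P(M+6) = 4 × 0.601^1 × 0.399^3 = 0.152705
P(M+8) = 0.399^4 = 0.025345
The M+2 peak is largest (0.346463); scaling to 100 gives 37.7 : 100.0 : 99.6 : 44.1 : 7.3.

37.7 : 100.0 : 99.6 : 44.1 : 7.3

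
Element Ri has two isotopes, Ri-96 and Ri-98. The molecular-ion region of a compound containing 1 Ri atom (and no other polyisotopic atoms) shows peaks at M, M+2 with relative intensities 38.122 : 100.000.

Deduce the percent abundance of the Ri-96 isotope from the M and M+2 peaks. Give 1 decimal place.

27.6%

Write p for the Ri-96 fraction. I(M+2)/I(M) = [C(1,1)·p^0·(1−p)] / p^1 = 1·(1−p)/p = 100.000/38.122 = 2.6232
(1−p)/p = 2.6232/1 = 2.6232  ⇒  p = 1/(1 + 2.6232) = 0.2760
Ri-96: 27.6%, Ri-98: 72.4%.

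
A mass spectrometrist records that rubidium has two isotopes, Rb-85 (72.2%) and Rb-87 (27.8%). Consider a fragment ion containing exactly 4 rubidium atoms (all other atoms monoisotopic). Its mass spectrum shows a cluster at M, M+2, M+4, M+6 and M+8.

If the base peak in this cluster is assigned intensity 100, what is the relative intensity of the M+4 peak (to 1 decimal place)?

Term probabilities: M 0.2717, M+2 0.4185, M+4 0.2417, M+6 0.0620, M+8 0.0060. Base peak = M+2.
P(M+2) = C(4,1) × 0.722^3 × 0.278^1 = 4 × 0.37636705 × 0.2780 = 0.418520 (base)
P(M+4) = C(4,2) × 0.722^2 × 0.278^2 = 6 × 0.521284 × 0.077284 = 0.241721
Relative intensity = 0.241721 / 0.418520 × 100 = 57.8

57.8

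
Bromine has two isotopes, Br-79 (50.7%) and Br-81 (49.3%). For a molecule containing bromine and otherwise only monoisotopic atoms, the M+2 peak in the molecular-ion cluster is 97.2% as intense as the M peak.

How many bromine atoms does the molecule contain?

The M+2/M ratio from n Br atoms is n · q/p = n · 0.493/0.507.
n = 0.972 × 0.507/0.493 = 1.00 ≈ 1

1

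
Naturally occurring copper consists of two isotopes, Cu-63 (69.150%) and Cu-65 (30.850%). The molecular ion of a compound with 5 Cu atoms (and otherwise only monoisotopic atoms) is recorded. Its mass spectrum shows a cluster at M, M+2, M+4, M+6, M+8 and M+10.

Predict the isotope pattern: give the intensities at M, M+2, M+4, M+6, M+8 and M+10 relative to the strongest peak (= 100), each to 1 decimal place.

44.8 : 100.0 : 89.2 : 39.8 : 8.9 : 0.8

Each Cu atom is independently Cu-63 (p = 0.69150) or Cu-65 (q = 0.30850); the cluster is the binomial expansion (p + q)^5.
P(M) = 0.69150^5 = 0.158111
P(M+2) = 5 × 0.69150^4 × 0.30850^1 = 0.352691
P(M+4) = 10 × 0.69150^3 × 0.30850^2 = 0.314693
P(M+6) = 10 × 0.69150^2 × 0.30850^3 = 0.140394
P(M+8) = 5 × 0.69150^1 × 0.30850^4 = 0.031317
P(M+10) = 0.30850^5 = 0.002794
The M+2 peak is largest (0.352691); scaling to 100 gives 44.8 : 100.0 : 89.2 : 39.8 : 8.9 : 0.8.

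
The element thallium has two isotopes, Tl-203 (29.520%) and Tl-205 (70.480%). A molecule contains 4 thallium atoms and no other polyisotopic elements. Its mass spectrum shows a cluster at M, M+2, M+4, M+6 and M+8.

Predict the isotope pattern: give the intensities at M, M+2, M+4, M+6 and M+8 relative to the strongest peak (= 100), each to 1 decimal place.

1.8 : 17.5 : 62.8 : 100.0 : 59.7

The 4 Tl atoms are independent, so intensities follow the terms of (0.29520 + 0.70480)^4.
P(M) = 0.29520^4 = 0.007594
P(M+2) = 4 × 0.29520^3 × 0.70480^1 = 0.072523
P(M+4) = 6 × 0.29520^2 × 0.70480^2 = 0.259726
P(M+6) = 4 × 0.29520^1 × 0.70480^3 = 0.413403
P(M+8) = 0.70480^4 = 0.246754
The M+6 peak is largest (0.413403); scaling to 100 gives 1.8 : 17.5 : 62.8 : 100.0 : 59.7.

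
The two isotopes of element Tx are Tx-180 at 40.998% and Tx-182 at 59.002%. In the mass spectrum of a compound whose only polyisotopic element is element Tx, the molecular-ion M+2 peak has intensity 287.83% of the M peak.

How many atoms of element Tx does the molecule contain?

With n Tx atoms, P(M+2)/P(M) = C(n,1)·p^(n−1)q / p^n = n·q/p = n · 0.59002/0.40998.
n = 2.8783 × 0.40998/0.59002 = 2.00 ≈ 2

2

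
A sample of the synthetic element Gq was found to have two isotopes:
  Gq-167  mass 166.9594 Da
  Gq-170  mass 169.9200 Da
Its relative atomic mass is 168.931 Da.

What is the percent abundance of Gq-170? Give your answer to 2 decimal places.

With x = fraction of Gq-167 (so Gq-170 is 1 − x):
166.9594·x + 169.9200·(1 − x) = 168.931
(166.9594 − 169.9200)·x = 168.931 − 169.9200
x = -0.9890 / -2.9606 = 0.33405 → 33.41% Gq-167, 66.59% Gq-170.

66.59%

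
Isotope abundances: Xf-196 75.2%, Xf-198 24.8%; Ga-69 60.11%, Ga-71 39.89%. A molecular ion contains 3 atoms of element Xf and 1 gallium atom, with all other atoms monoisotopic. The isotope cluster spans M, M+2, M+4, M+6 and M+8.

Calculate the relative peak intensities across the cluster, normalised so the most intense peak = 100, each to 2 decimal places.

Element Xf pattern (n=3): 0.42525901 : 0.42073498 : 0.13875302 : 0.01525299
Gallium pattern (n=1): 0.6011 : 0.3989
Convolve the two distributions (both contribute in 2-u steps):
  M: 0.42525901×0.6011 = 0.255623
  M+2: 0.42525901×0.3989 + 0.42073498×0.6011 = 0.422540
  M+4: 0.42073498×0.3989 + 0.13875302×0.6011 = 0.251236
  M+6: 0.13875302×0.3989 + 0.01525299×0.6011 = 0.064517
  M+8: 0.01525299×0.3989 = 0.006084
Scale to base peak (0.422540) = 100: 60.50 : 100.00 : 59.46 : 15.27 : 1.44

60.50 : 100.00 : 59.46 : 15.27 : 1.44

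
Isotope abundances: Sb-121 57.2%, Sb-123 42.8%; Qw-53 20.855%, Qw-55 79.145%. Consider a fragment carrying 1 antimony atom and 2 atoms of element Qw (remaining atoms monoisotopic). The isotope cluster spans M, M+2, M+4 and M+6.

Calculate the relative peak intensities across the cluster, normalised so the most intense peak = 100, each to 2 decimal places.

Antimony pattern (n=1): 0.5720 : 0.4280
Element Qw pattern (n=2): 0.0434931 : 0.33011379 : 0.6263931
Convolve the two distributions (both contribute in 2-u steps):
  M: 0.5720×0.0434931 = 0.024878
  M+2: 0.5720×0.33011379 + 0.4280×0.0434931 = 0.207440
  M+4: 0.5720×0.6263931 + 0.4280×0.33011379 = 0.499586
  M+6: 0.4280×0.6263931 = 0.268096
Scale to base peak (0.499586) = 100: 4.98 : 41.52 : 100.00 : 53.66

4.98 : 41.52 : 100.00 : 53.66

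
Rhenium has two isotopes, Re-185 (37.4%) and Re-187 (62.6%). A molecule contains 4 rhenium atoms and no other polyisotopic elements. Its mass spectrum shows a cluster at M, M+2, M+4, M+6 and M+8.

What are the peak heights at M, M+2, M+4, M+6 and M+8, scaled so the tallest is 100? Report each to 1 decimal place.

5.3 : 35.7 : 89.6 : 100.0 : 41.8

Expanding (0.374 + 0.626)^4:
P(M) = 0.374^4 = 0.019565
P(M+2) = 4 × 0.374^3 × 0.626^1 = 0.130993
P(M+4) = 6 × 0.374^2 × 0.626^2 = 0.328884
P(M+6) = 4 × 0.374^1 × 0.626^3 = 0.366990
P(M+8) = 0.626^4 = 0.153567
The M+6 peak is largest (0.366990); scaling to 100 gives 5.3 : 35.7 : 89.6 : 100.0 : 41.8.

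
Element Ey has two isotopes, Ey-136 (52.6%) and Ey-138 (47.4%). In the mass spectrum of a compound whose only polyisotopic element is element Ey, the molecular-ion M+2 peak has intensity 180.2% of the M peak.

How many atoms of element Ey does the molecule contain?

2

With n Ey atoms, P(M+2)/P(M) = C(n,1)·p^(n−1)q / p^n = n·q/p = n · 0.474/0.526.
n = 1.802 × 0.526/0.474 = 2.00 ≈ 2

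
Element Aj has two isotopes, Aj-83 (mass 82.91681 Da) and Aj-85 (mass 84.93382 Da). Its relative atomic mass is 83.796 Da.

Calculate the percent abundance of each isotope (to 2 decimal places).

With x = fraction of Aj-83 (so Aj-85 is 1 − x):
82.91681·x + 84.93382·(1 − x) = 83.796
(82.91681 − 84.93382)·x = 83.796 − 84.93382
x = -1.13782 / -2.01701 = 0.56411 → 56.41% Aj-83, 43.59% Aj-85.

Aj-83: 56.41%, Aj-85: 43.59%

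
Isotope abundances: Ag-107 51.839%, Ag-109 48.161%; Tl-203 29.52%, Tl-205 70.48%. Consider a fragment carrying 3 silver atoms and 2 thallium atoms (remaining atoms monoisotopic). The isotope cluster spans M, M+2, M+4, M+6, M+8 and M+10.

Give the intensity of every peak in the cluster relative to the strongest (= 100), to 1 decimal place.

3.4 : 26.0 : 74.3 : 100.0 : 64.0 : 15.7

Silver pattern (n=3): 0.13930601 : 0.38826655 : 0.36071887 : 0.11170857
Thallium pattern (n=2): 0.08714304 : 0.41611392 : 0.49674304
Convolve the two distributions (both contribute in 2-u steps):
  M: 0.13930601×0.08714304 = 0.012140
  M+2: 0.13930601×0.41611392 + 0.38826655×0.08714304 = 0.091802
  M+4: 0.13930601×0.49674304 + 0.38826655×0.41611392 + 0.36071887×0.08714304 = 0.262197
  M+6: 0.38826655×0.49674304 + 0.36071887×0.41611392 + 0.11170857×0.08714304 = 0.352703
  M+8: 0.36071887×0.49674304 + 0.11170857×0.41611392 = 0.225668
  M+10: 0.11170857×0.49674304 = 0.055490
Scale to base peak (0.352703) = 100: 3.4 : 26.0 : 74.3 : 100.0 : 64.0 : 15.7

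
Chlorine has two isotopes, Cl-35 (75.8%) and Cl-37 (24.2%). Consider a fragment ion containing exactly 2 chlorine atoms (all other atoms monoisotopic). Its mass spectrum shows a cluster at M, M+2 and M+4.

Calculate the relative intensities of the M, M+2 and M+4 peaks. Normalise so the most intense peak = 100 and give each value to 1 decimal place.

100.0 : 63.9 : 10.2

Each Cl atom is independently Cl-35 (p = 0.758) or Cl-37 (q = 0.242); the cluster is the binomial expansion (p + q)^2.
P(M) = 0.758^2 = 0.574564
P(M+2) = 2 × 0.758^1 × 0.242^1 = 0.366872
P(M+4) = 0.242^2 = 0.058564
The M peak is largest (0.574564); scaling to 100 gives 100.0 : 63.9 : 10.2.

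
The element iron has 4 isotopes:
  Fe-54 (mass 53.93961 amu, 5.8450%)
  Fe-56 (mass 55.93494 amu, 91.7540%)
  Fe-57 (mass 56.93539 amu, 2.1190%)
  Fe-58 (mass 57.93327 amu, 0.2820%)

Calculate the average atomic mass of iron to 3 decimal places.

The abundance-weighted mean is 0.058450 × 53.93961 + 0.917540 × 55.93494 + 0.021190 × 56.93539 + 0.002820 × 57.93327
= 3.152770 + 51.322545 + 1.206461 + 0.163372 = 55.845148 amu

55.845 amu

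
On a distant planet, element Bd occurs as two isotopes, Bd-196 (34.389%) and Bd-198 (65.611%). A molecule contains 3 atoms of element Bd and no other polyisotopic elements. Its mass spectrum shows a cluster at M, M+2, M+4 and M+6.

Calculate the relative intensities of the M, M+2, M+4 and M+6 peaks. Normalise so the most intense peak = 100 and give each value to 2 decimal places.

The 3 Bd atoms are independent, so intensities follow the terms of (0.34389 + 0.65611)^3.
P(M) = 0.34389^3 = 0.040669
P(M+2) = 3 × 0.34389^2 × 0.65611^1 = 0.232775
P(M+4) = 3 × 0.34389^1 × 0.65611^2 = 0.444114
P(M+6) = 0.65611^3 = 0.282442
The M+4 peak is largest (0.444114); scaling to 100 gives 9.16 : 52.41 : 100.00 : 63.60.

9.16 : 52.41 : 100.00 : 63.60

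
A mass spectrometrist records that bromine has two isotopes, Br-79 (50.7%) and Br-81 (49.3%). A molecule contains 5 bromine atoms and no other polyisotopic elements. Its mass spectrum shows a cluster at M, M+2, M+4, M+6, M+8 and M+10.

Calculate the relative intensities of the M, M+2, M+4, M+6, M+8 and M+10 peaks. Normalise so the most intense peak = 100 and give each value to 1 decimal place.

10.6 : 51.4 : 100.0 : 97.2 : 47.3 : 9.2

Expanding (0.507 + 0.493)^5:
P(M) = 0.507^5 = 0.033500
P(M+2) = 5 × 0.507^4 × 0.493^1 = 0.162873
P(M+4) = 10 × 0.507^3 × 0.493^2 = 0.316751
P(M+6) = 10 × 0.507^2 × 0.493^3 = 0.308004
P(M+8) = 5 × 0.507^1 × 0.493^4 = 0.149750
P(M+10) = 0.493^5 = 0.029123
The M+4 peak is largest (0.316751); scaling to 100 gives 10.6 : 51.4 : 100.0 : 97.2 : 47.3 : 9.2.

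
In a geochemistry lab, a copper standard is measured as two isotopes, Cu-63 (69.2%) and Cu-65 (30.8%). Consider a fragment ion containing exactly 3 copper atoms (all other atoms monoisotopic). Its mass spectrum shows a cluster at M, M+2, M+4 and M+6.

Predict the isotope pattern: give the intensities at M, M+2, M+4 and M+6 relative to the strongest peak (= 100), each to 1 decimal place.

74.9 : 100.0 : 44.5 : 6.6

Each Cu atom is independently Cu-63 (p = 0.692) or Cu-65 (q = 0.308); the cluster is the binomial expansion (p + q)^3.
P(M) = 0.692^3 = 0.331374
P(M+2) = 3 × 0.692^2 × 0.308^1 = 0.442470
P(M+4) = 3 × 0.692^1 × 0.308^2 = 0.196938
P(M+6) = 0.308^3 = 0.029218
The M+2 peak is largest (0.442470); scaling to 100 gives 74.9 : 100.0 : 44.5 : 6.6.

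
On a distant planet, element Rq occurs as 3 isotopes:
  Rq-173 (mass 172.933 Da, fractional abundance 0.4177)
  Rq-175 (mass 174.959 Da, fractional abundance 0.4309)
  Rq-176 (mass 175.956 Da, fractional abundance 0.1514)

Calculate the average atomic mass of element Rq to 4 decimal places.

Weight each isotope mass by its fractional abundance: 0.4177 × 172.933 + 0.4309 × 174.959 + 0.1514 × 175.956
= 72.23411 + 75.38983 + 26.63974 = 174.26368 Da

174.2637 Da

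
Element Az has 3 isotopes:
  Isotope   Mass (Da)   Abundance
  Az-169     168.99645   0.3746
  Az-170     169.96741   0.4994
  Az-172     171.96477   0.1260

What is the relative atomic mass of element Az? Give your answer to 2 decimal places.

169.86 Da

Ar = Σ fᵢ·mᵢ = 0.3746 × 168.99645 + 0.4994 × 169.96741 + 0.1260 × 171.96477
= 63.306070 + 84.881725 + 21.667561 = 169.855356 Da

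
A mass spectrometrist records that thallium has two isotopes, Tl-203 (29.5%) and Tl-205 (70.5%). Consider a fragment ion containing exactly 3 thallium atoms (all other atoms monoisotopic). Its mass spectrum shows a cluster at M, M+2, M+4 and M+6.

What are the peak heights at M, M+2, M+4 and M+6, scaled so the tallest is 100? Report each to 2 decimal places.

5.84 : 41.84 : 100.00 : 79.66

The 3 Tl atoms are independent, so intensities follow the terms of (0.295 + 0.705)^3.
P(M) = 0.295^3 = 0.025672
P(M+2) = 3 × 0.295^2 × 0.705^1 = 0.184058
P(M+4) = 3 × 0.295^1 × 0.705^2 = 0.439867
P(M+6) = 0.705^3 = 0.350403
The M+4 peak is largest (0.439867); scaling to 100 gives 5.84 : 41.84 : 100.00 : 79.66.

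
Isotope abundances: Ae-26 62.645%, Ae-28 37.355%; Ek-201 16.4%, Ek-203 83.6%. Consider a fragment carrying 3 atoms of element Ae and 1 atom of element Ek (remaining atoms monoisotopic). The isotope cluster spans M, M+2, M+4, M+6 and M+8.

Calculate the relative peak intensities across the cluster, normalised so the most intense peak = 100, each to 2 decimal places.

Element Ae pattern (n=3): 0.24584379 : 0.43978744 : 0.26224375 : 0.05212502
Element Ek pattern (n=1): 0.1640 : 0.8360
Convolve the two distributions (both contribute in 2-u steps):
  M: 0.24584379×0.1640 = 0.040318
  M+2: 0.24584379×0.8360 + 0.43978744×0.1640 = 0.277651
  M+4: 0.43978744×0.8360 + 0.26224375×0.1640 = 0.410670
  M+6: 0.26224375×0.8360 + 0.05212502×0.1640 = 0.227784
  M+8: 0.05212502×0.8360 = 0.043577
Scale to base peak (0.410670) = 100: 9.82 : 67.61 : 100.00 : 55.47 : 10.61

9.82 : 67.61 : 100.00 : 55.47 : 10.61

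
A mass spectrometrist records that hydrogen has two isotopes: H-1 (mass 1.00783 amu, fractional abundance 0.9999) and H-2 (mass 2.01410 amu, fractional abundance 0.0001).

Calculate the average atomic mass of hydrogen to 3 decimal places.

Ar = Σ fᵢ·mᵢ = 0.9999 × 1.00783 + 0.0001 × 2.01410
= 1.007729 + 0.000201 = 1.007930 amu

1.008 amu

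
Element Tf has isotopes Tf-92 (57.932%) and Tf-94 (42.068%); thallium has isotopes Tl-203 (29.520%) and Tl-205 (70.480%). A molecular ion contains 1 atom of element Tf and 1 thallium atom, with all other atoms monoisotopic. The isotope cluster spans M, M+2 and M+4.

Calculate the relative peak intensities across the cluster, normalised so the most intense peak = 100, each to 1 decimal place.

Element Tf pattern (n=1): 0.57932 : 0.42068
Thallium pattern (n=1): 0.2952 : 0.7048
Convolve the two distributions (both contribute in 2-u steps):
  M: 0.57932×0.2952 = 0.171015
  M+2: 0.57932×0.7048 + 0.42068×0.2952 = 0.532489
  M+4: 0.42068×0.7048 = 0.296495
Scale to base peak (0.532489) = 100: 32.1 : 100.0 : 55.7

32.1 : 100.0 : 55.7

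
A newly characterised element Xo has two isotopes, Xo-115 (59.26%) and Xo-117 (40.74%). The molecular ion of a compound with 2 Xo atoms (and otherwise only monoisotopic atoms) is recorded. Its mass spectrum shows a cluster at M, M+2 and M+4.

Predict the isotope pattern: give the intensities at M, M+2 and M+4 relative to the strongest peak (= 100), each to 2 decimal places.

72.73 : 100.00 : 34.37

Each Xo atom is independently Xo-115 (p = 0.5926) or Xo-117 (q = 0.4074); the cluster is the binomial expansion (p + q)^2.
P(M) = 0.5926^2 = 0.351175
P(M+2) = 2 × 0.5926^1 × 0.4074^1 = 0.482850
P(M+4) = 0.4074^2 = 0.165975
The M+2 peak is largest (0.482850); scaling to 100 gives 72.73 : 100.00 : 34.37.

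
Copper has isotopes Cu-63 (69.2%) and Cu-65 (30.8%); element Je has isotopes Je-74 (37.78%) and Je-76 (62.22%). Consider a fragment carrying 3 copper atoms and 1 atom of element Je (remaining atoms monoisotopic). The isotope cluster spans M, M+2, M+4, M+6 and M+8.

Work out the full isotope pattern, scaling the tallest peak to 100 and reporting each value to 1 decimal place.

Copper pattern (n=3): 0.33137389 : 0.44247034 : 0.19693766 : 0.02921811
Element Je pattern (n=1): 0.3778 : 0.6222
Convolve the two distributions (both contribute in 2-u steps):
  M: 0.33137389×0.3778 = 0.125193
  M+2: 0.33137389×0.6222 + 0.44247034×0.3778 = 0.373346
  M+4: 0.44247034×0.6222 + 0.19693766×0.3778 = 0.349708
  M+6: 0.19693766×0.6222 + 0.02921811×0.3778 = 0.133573
  M+8: 0.02921811×0.6222 = 0.018180
Scale to base peak (0.373346) = 100: 33.5 : 100.0 : 93.7 : 35.8 : 4.9

33.5 : 100.0 : 93.7 : 35.8 : 4.9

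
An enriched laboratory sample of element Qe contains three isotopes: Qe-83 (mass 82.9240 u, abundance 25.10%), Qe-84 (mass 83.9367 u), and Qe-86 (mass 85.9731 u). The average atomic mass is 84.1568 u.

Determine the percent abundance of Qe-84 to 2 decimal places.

51.61%

The remaining 74.90% is split between Qe-84 (fraction x) and Qe-86 (fraction 0.7490 − x).
Substituting: 83.9367x + 85.9731(0.7490 − x) = 63.342876
(83.9367 − 85.9731)x = -1.0509759  ⇒  x = 0.51610, y = 0.23290
Qe-84: 51.61%, Qe-86: 23.29%.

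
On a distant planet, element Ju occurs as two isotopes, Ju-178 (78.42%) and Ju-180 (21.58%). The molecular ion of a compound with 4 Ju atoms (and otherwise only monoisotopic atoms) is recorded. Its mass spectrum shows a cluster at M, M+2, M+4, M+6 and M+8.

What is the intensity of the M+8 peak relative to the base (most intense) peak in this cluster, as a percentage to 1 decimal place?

(0.7842 + 0.2158)^4 gives M 0.3782, M+2 0.4163, M+4 0.1718, M+6 0.0315, M+8 0.0022; the largest is M+2.
P(M+2) = C(4,1) × 0.7842^3 × 0.2158^1 = 4 × 0.48225919 × 0.2158 = 0.416286 (base)
P(M+8) = C(4,4) × 0.7842^0 × 0.2158^4 = 1 × 1.0000 × 0.00216873 = 0.002169
Relative intensity = 0.002169 / 0.416286 × 100 = 0.5

0.5%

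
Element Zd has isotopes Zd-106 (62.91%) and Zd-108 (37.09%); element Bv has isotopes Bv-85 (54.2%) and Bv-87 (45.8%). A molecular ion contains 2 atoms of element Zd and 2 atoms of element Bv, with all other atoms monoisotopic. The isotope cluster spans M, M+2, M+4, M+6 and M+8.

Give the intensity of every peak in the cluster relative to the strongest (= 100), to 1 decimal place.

32.7 : 93.9 : 100.0 : 46.8 : 8.1

Element Zd pattern (n=2): 0.39576681 : 0.46666638 : 0.13756681
Element Bv pattern (n=2): 0.293764 : 0.496472 : 0.209764
Convolve the two distributions (both contribute in 2-u steps):
  M: 0.39576681×0.293764 = 0.116262
  M+2: 0.39576681×0.496472 + 0.46666638×0.293764 = 0.333577
  M+4: 0.39576681×0.209764 + 0.46666638×0.496472 + 0.13756681×0.293764 = 0.355117
  M+6: 0.46666638×0.209764 + 0.13756681×0.496472 = 0.166188
  M+8: 0.13756681×0.209764 = 0.028857
Scale to base peak (0.355117) = 100: 32.7 : 93.9 : 100.0 : 46.8 : 8.1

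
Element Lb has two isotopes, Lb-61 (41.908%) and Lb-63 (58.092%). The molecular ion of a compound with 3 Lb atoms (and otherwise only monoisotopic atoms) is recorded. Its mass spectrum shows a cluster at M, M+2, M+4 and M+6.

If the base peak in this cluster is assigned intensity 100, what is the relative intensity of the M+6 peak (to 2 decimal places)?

Term probabilities: M 0.0736, M+2 0.3061, M+4 0.4243, M+6 0.1960. Base peak = M+4.
P(M+4) = C(3,2) × 0.41908^1 × 0.58092^2 = 3 × 0.41908 × 0.33746805 = 0.424278 (base)
P(M+6) = C(3,3) × 0.41908^0 × 0.58092^3 = 1 × 1.0000 × 0.19604194 = 0.196042
Relative intensity = 0.196042 / 0.424278 × 100 = 46.21

46.21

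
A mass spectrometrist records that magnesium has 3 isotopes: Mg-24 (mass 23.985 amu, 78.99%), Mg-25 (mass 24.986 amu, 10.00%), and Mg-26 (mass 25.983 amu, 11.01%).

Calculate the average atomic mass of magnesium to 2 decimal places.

Ar = Σ fᵢ·mᵢ = 0.7899 × 23.985 + 0.1000 × 24.986 + 0.1101 × 25.983
= 18.9458 + 2.4986 + 2.8607 = 24.3051 amu

24.31 amu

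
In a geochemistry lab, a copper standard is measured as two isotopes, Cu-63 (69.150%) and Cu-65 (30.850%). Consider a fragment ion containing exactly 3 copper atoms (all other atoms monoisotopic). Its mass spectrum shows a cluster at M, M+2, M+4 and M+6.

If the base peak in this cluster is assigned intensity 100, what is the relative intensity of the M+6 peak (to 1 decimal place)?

Term probabilities: M 0.3307, M+2 0.4425, M+4 0.1974, M+6 0.0294. Base peak = M+2.
P(M+2) = C(3,1) × 0.69150^2 × 0.30850^1 = 3 × 0.47817225 × 0.3085 = 0.442548 (base)
P(M+6) = C(3,3) × 0.69150^0 × 0.30850^3 = 1 × 1.0000 × 0.02936064 = 0.029361
Relative intensity = 0.029361 / 0.442548 × 100 = 6.6

6.6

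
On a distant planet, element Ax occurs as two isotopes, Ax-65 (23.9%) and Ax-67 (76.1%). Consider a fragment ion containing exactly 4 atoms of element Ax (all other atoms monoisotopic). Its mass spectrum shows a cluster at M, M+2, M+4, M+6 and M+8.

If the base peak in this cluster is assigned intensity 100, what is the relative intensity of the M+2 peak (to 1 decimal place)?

9.9

Term probabilities: M 0.0033, M+2 0.0416, M+4 0.1985, M+6 0.4213, M+8 0.3354. Base peak = M+6.
P(M+6) = C(4,3) × 0.239^1 × 0.761^3 = 4 × 0.2390 × 0.44071108 = 0.421320 (base)
P(M+2) = C(4,1) × 0.239^3 × 0.761^1 = 4 × 0.01365192 × 0.7610 = 0.041556
Relative intensity = 0.041556 / 0.421320 × 100 = 9.9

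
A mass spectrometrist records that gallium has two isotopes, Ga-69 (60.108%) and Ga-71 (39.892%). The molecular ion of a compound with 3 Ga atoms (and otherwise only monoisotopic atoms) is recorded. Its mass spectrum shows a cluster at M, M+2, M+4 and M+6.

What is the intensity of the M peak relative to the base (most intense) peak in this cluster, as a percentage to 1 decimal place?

(0.60108 + 0.39892)^3 gives M 0.2172, M+2 0.4324, M+4 0.2870, M+6 0.0635; the largest is M+2.
P(M+2) = C(3,1) × 0.60108^2 × 0.39892^1 = 3 × 0.36129717 × 0.39892 = 0.432386 (base)
P(M) = C(3,0) × 0.60108^3 × 0.39892^0 = 1 × 0.2171685 × 1.0000 = 0.217169
Relative intensity = 0.217169 / 0.432386 × 100 = 50.2

50.2%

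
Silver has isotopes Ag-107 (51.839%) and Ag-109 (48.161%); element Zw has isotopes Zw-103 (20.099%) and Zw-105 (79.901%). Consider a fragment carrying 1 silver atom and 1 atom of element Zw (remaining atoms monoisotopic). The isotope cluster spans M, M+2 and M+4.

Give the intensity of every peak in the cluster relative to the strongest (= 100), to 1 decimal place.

20.4 : 100.0 : 75.3

Silver pattern (n=1): 0.51839 : 0.48161
Element Zw pattern (n=1): 0.20099 : 0.79901
Convolve the two distributions (both contribute in 2-u steps):
  M: 0.51839×0.20099 = 0.104191
  M+2: 0.51839×0.79901 + 0.48161×0.20099 = 0.510998
  M+4: 0.48161×0.79901 = 0.384811
Scale to base peak (0.510998) = 100: 20.4 : 100.0 : 75.3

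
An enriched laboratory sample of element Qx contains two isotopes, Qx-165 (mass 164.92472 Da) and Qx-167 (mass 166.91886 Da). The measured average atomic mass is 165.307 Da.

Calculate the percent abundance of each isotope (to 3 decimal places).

Let x be the fractional abundance of Qx-165; then Qx-167 has abundance 1 − x.
164.92472·x + 166.91886·(1 − x) = 165.307
(164.92472 − 166.91886)·x = 165.307 − 166.91886
x = -1.61186 / -1.99414 = 0.80830 → 80.830% Qx-165, 19.170% Qx-167.

Qx-165: 80.830%, Qx-167: 19.170%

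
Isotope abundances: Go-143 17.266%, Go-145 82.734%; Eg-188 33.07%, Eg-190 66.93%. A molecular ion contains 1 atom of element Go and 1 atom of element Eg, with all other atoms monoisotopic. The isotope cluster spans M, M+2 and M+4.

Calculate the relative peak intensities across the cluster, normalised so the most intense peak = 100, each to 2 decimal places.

10.31 : 70.28 : 100.00

Element Go pattern (n=1): 0.17266 : 0.82734
Element Eg pattern (n=1): 0.3307 : 0.6693
Convolve the two distributions (both contribute in 2-u steps):
  M: 0.17266×0.3307 = 0.057099
  M+2: 0.17266×0.6693 + 0.82734×0.3307 = 0.389163
  M+4: 0.82734×0.6693 = 0.553739
Scale to base peak (0.553739) = 100: 10.31 : 70.28 : 100.00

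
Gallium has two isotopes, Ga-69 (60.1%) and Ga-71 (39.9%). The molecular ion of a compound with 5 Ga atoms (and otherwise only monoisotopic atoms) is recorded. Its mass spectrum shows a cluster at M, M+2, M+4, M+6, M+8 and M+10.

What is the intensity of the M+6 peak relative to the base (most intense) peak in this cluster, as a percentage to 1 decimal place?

66.4%

(0.601 + 0.399)^5 gives M 0.0784, M+2 0.2603, M+4 0.3456, M+6 0.2294, M+8 0.0762, M+10 0.0101; the largest is M+4.
P(M+4) = C(5,2) × 0.601^3 × 0.399^2 = 10 × 0.2170818 × 0.159201 = 0.345596 (base)
P(M+6) = C(5,3) × 0.601^2 × 0.399^3 = 10 × 0.361201 × 0.0635212 = 0.229439
Relative intensity = 0.229439 / 0.345596 × 100 = 66.4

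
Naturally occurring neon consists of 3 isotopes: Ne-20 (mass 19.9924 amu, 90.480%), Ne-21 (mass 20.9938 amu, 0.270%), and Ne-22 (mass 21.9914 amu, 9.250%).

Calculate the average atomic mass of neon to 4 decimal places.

20.1800 amu

Weight each isotope mass by its fractional abundance: 0.90480 × 19.9924 + 0.00270 × 20.9938 + 0.09250 × 21.9914
= 18.08912 + 0.05668 + 2.03420 = 20.18000 amu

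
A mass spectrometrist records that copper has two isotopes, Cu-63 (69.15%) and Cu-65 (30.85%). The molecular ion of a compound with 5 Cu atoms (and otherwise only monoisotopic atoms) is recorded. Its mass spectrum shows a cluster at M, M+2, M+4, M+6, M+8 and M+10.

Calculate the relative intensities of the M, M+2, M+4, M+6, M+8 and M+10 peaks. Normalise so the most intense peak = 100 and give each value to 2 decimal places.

44.83 : 100.00 : 89.23 : 39.81 : 8.88 : 0.79

Each Cu atom is independently Cu-63 (p = 0.6915) or Cu-65 (q = 0.3085); the cluster is the binomial expansion (p + q)^5.
P(M) = 0.6915^5 = 0.158111
P(M+2) = 5 × 0.6915^4 × 0.3085^1 = 0.352691
P(M+4) = 10 × 0.6915^3 × 0.3085^2 = 0.314693
P(M+6) = 10 × 0.6915^2 × 0.3085^3 = 0.140394
P(M+8) = 5 × 0.6915^1 × 0.3085^4 = 0.031317
P(M+10) = 0.3085^5 = 0.002794
The M+2 peak is largest (0.352691); scaling to 100 gives 44.83 : 100.00 : 89.23 : 39.81 : 8.88 : 0.79.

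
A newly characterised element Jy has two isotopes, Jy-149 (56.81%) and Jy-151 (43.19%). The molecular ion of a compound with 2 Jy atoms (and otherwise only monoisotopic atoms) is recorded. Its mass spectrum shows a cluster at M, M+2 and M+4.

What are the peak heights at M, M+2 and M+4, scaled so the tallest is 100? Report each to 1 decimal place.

The 2 Jy atoms are independent, so intensities follow the terms of (0.5681 + 0.4319)^2.
P(M) = 0.5681^2 = 0.322738
P(M+2) = 2 × 0.5681^1 × 0.4319^1 = 0.490725
P(M+4) = 0.4319^2 = 0.186538
The M+2 peak is largest (0.490725); scaling to 100 gives 65.8 : 100.0 : 38.0.

65.8 : 100.0 : 38.0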